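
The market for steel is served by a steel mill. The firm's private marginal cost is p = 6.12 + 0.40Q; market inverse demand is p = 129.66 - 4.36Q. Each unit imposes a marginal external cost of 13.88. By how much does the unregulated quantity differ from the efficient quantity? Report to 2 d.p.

2.92 units

Market equilibrium (private): 6.12 + 0.40Q = 129.66 - 4.36Q → Q_m = 25.9538.
Social marginal cost = private MC + MEC = 20.00 + 0.40Q.
Set SMC = demand: 20.00 + 0.40Q = 129.66 - 4.36Q → Q* = 23.0378.
Gap = |25.9538 − 23.0378| = 2.9160.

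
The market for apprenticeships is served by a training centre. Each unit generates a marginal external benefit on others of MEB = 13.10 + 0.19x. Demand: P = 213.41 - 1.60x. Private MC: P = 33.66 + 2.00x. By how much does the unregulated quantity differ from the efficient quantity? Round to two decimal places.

6.62 units

Market equilibrium (private): 33.66 + 2.00x = 213.41 - 1.60x → x_m = 49.9306.
Social marginal cost = private MC − MEB = 20.56 + 1.81x.
Set SMC = demand: 20.56 + 1.81x = 213.41 - 1.60x → x* = 56.5543.
Gap = |49.9306 − 56.5543| = 6.6237.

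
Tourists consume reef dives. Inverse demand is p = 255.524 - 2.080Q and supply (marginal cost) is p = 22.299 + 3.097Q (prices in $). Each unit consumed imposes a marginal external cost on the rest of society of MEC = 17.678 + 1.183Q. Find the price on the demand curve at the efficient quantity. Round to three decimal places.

P = $185.031

Social marginal benefit = demand − MEC = 237.846 - 3.263Q.
Set SMB = MC: 237.846 - 3.263Q = 22.299 + 3.097Q → Q* = 33.8910.
Consumer price on the demand curve at Q*: 255.524 − 2.080×33.8910 = 185.0307.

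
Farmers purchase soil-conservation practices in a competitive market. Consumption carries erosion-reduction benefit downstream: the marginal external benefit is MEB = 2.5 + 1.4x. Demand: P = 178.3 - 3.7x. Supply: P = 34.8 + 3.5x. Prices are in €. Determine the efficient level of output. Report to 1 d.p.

Social marginal benefit = demand + MEB = 180.8 - 2.3x.
Set SMB = MC: 180.8 - 2.3x = 34.8 + 3.5x → x* = 25.1724.

x* = 25.2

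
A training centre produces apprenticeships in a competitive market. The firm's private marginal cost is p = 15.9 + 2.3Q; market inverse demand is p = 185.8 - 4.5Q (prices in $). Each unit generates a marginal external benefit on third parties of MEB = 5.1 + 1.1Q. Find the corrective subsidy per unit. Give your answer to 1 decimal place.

subsidy = $38.9 per unit

Social marginal cost = private MC − MEB = 10.8 + 1.2Q.
Set SMC = demand: 10.8 + 1.2Q = 185.8 - 4.5Q → Q* = 30.7018.
The Pigouvian subsidy equals MEB at Q*: 5.1 + 1.1×30.7018 = 38.8720.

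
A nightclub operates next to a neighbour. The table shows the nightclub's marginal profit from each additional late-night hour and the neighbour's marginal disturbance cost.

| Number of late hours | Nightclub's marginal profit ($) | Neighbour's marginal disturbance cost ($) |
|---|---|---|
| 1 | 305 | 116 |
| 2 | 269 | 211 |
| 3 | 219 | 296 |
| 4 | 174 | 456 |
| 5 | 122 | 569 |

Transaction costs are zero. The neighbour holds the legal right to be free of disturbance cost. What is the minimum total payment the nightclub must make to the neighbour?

Efficient level: marginal profit ≥ marginal disturbance cost through level 2, so k* = 2.
With the neighbour holding the right, the nightclub must at least compensate total damage at k*: 116 + 211 = 327.

$327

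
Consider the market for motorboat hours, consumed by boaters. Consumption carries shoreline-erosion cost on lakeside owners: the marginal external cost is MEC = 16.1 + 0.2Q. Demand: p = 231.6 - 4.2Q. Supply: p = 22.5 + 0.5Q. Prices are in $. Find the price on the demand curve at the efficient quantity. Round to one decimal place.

P = $66.2

Social marginal benefit = demand − MEC = 215.5 - 4.4Q.
Set SMB = MC: 215.5 - 4.4Q = 22.5 + 0.5Q → Q* = 39.3878.
Consumer price on the demand curve at Q*: 231.6 − 4.2×39.3878 = 66.1712.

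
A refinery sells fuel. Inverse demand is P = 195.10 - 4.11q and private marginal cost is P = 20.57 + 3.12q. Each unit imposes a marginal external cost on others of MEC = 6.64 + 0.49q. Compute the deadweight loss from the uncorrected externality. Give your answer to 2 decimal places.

Market equilibrium (private): 20.57 + 3.12q = 195.10 - 4.11q → q_m = 24.1397.
Social marginal cost = private MC + MEC = 27.21 + 3.61q.
Set SMC = demand: 27.21 + 3.61q = 195.10 - 4.11q → q* = 21.7474.
Between q* and q_m the wedge SMC − demand runs linearly from 0 to MEC(q_m), so the loss is a triangle.
DWL = ½ × 2.3923 × 18.4685 = 22.0911.

DWL = 22.09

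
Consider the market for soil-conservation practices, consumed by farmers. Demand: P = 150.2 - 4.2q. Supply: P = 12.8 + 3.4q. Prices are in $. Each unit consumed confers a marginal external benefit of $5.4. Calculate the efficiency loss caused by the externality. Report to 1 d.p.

Market equilibrium (private): 12.8 + 3.4q = 150.2 - 4.2q → q_m = 18.0789.
Social marginal benefit = demand + MEB = 155.6 - 4.2q.
Set SMB = MC: 155.6 - 4.2q = 12.8 + 3.4q → q* = 18.7895.
Height of the DWL triangle at q_m is SMB(q_m) − MC(q_m) = MEB(q_m) = 5.4000.
DWL = ½ × 0.7106 × 5.4000 = 1.9186.

DWL = $1.9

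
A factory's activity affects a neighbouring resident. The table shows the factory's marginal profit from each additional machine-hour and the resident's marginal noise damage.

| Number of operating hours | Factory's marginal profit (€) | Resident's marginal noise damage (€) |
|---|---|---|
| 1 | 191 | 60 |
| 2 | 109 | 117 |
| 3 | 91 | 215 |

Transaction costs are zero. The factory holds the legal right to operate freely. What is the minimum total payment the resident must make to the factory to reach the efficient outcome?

Left alone the factory would choose level 3 (marginal profit stays positive).
Efficient level: k* = 1 (marginal profit ≥ marginal noise damage through 1).
The resident must at least cover the factory's forgone profit from cutting 3→1: 109 + 91 = 200.

€200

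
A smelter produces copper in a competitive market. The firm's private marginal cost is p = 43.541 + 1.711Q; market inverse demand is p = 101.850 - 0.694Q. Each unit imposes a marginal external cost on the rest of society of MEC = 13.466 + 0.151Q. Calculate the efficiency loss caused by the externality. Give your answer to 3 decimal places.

Market equilibrium (private): 43.541 + 1.711Q = 101.850 - 0.694Q → Q_m = 24.2449.
Social marginal cost = private MC + MEC = 57.007 + 1.862Q.
Set SMC = demand: 57.007 + 1.862Q = 101.850 - 0.694Q → Q* = 17.5442.
The welfare-loss triangle has base |Q_m − Q*| and height MEC(Q_m) (the vertical gap between SMC and demand is zero at Q* and MEC at Q_m).
DWL = ½ × 6.7007 × 17.1270 = 57.3814.

DWL = 57.381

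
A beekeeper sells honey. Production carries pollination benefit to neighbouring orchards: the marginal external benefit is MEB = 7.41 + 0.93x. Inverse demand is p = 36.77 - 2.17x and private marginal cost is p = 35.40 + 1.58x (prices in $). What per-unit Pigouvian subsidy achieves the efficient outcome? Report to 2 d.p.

subsidy = $10.31 per unit

Social marginal cost = private MC − MEB = 27.99 + 0.65x.
Set SMC = demand: 27.99 + 0.65x = 36.77 - 2.17x → x* = 3.1135.
The Pigouvian subsidy equals MEB at x*: 7.41 + 0.93×3.1135 = 10.3056.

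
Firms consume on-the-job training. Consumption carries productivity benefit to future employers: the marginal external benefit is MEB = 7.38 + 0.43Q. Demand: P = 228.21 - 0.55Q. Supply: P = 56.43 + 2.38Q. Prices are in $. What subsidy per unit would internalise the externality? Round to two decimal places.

subsidy = $38.20 per unit

Social marginal benefit = demand + MEB = 235.59 - 0.12Q.
Set SMB = MC: 235.59 - 0.12Q = 56.43 + 2.38Q → Q* = 71.6640.
The Pigouvian subsidy equals MEB at Q*: 7.38 + 0.43×71.6640 = 38.1955.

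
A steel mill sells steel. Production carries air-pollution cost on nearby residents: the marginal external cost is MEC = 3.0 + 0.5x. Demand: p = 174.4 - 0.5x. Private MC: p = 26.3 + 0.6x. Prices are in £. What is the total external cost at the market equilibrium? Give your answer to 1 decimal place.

£4935.6

Market equilibrium (private): 26.3 + 0.6x = 174.4 - 0.5x → x_m = 134.6364.
Total external cost = ∫₀^{x_m} (3.0 + 0.5x) dx = 3.0×134.6364 + ½×0.5×134.6364² = 4935.6493.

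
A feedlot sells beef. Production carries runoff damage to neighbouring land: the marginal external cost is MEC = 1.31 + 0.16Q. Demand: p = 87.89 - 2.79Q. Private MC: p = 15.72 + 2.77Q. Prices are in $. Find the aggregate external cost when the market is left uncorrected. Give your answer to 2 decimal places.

$30.48

Market equilibrium (private): 15.72 + 2.77Q = 87.89 - 2.79Q → Q_m = 12.9802.
Total external cost = ∫₀^{Q_m} (1.31 + 0.16Q) dQ = 1.31×12.9802 + ½×0.16×12.9802² = 30.4829.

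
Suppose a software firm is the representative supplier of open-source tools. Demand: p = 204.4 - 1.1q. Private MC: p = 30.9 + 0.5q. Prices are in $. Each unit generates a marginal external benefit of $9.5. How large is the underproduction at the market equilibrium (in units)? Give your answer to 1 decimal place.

Market equilibrium (private): 30.9 + 0.5q = 204.4 - 1.1q → q_m = 108.4375.
Social marginal cost = private MC − MEB = 21.4 + 0.5q.
Set SMC = demand: 21.4 + 0.5q = 204.4 - 1.1q → q* = 114.3750.
Gap = |108.4375 − 114.3750| = 5.9375.

5.9 units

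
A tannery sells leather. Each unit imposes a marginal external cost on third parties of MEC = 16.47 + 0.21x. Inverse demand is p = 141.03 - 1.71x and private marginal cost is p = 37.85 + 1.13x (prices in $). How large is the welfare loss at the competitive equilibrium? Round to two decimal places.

Market equilibrium (private): 37.85 + 1.13x = 141.03 - 1.71x → x_m = 36.3310.
Social marginal cost = private MC + MEC = 54.32 + 1.34x.
Set SMC = demand: 54.32 + 1.34x = 141.03 - 1.71x → x* = 28.4295.
The welfare-loss triangle has base |x_m − x*| and height MEC(x_m) (the vertical gap between SMC and demand is zero at x* and MEC at x_m).
DWL = ½ × 7.9015 × 24.0995 = 95.2111.

DWL = $95.21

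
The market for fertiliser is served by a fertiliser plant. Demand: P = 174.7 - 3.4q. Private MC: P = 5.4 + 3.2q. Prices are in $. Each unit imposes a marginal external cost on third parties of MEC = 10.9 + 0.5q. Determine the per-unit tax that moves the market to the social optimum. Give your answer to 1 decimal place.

tax = $22.1 per unit

Social marginal cost = private MC + MEC = 16.3 + 3.7q.
Set SMC = demand: 16.3 + 3.7q = 174.7 - 3.4q → q* = 22.3099.
The Pigouvian tax equals MEC at q*: 10.9 + 0.5×22.3099 = 22.0550.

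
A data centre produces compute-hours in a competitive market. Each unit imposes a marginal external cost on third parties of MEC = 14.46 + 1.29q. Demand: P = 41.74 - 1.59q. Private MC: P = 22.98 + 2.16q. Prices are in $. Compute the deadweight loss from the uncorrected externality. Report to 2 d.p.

DWL = $43.39

Market equilibrium (private): 22.98 + 2.16q = 41.74 - 1.59q → q_m = 5.0027.
Social marginal cost = private MC + MEC = 37.44 + 3.45q.
Set SMC = demand: 37.44 + 3.45q = 41.74 - 1.59q → q* = 0.8532.
Height of the DWL triangle at q_m is SMC(q_m) − demand(q_m) = MEC(q_m) = 20.9134.
DWL = ½ × 4.1495 × 20.9134 = 43.3901.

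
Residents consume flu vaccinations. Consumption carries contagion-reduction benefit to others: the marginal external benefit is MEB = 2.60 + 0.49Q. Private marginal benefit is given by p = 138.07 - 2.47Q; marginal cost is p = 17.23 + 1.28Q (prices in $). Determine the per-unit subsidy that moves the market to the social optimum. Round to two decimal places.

subsidy = $21.15 per unit

Social marginal benefit = demand + MEB = 140.67 - 1.98Q.
Set SMB = MC: 140.67 - 1.98Q = 17.23 + 1.28Q → Q* = 37.8650.
The Pigouvian subsidy equals MEB at Q*: 2.60 + 0.49×37.8650 = 21.1539.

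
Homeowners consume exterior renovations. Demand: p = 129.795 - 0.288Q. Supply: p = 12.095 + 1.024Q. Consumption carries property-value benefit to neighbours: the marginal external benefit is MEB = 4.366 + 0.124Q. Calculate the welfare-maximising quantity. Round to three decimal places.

Social marginal benefit = demand + MEB = 134.161 - 0.164Q.
Set SMB = MC: 134.161 - 0.164Q = 12.095 + 1.024Q → Q* = 102.7492.

Q* = 102.749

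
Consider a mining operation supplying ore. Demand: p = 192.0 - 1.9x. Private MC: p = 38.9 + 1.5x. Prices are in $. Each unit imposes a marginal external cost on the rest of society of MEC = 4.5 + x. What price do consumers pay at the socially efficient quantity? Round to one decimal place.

Social marginal cost = private MC + MEC = 43.4 + 2.5x.
Set SMC = demand: 43.4 + 2.5x = 192.0 - 1.9x → x* = 33.7727.
Consumer price on the demand curve at x*: 192.0 − 1.9×33.7727 = 127.8319.

P = $127.8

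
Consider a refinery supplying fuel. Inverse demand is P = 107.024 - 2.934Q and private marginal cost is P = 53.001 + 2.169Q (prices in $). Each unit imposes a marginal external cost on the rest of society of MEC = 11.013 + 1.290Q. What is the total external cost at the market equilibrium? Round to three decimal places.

$188.877

Market equilibrium (private): 53.001 + 2.169Q = 107.024 - 2.934Q → Q_m = 10.5865.
Total external cost = ∫₀^{Q_m} (11.013 + 1.290Q) dQ = 11.013×10.5865 + ½×1.290×10.5865² = 188.8768.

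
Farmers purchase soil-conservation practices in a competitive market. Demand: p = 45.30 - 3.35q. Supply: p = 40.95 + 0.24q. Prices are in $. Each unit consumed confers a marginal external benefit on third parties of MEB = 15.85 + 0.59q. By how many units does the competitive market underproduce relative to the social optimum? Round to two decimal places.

Market equilibrium (private): 40.95 + 0.24q = 45.30 - 3.35q → q_m = 1.2117.
Social marginal benefit = demand + MEB = 61.15 - 2.76q.
Set SMB = MC: 61.15 - 2.76q = 40.95 + 0.24q → q* = 6.7333.
Gap = |1.2117 − 6.7333| = 5.5216.

5.52 units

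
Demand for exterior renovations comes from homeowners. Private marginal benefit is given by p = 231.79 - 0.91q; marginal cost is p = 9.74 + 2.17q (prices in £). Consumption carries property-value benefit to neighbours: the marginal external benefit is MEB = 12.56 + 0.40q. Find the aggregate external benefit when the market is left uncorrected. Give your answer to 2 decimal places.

£1945.02

Market equilibrium (private): 9.74 + 2.17q = 231.79 - 0.91q → q_m = 72.0942.
Total external benefit = ∫₀^{q_m} (12.56 + 0.40q) dq = 12.56×72.0942 + ½×0.40×72.0942² = 1945.0179.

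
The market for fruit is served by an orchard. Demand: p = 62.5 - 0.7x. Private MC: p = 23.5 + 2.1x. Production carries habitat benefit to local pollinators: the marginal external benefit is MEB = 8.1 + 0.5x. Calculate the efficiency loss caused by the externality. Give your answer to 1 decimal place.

DWL = 49.3

Market equilibrium (private): 23.5 + 2.1x = 62.5 - 0.7x → x_m = 13.9286.
Social marginal cost = private MC − MEB = 15.4 + 1.6x.
Set SMC = demand: 15.4 + 1.6x = 62.5 - 0.7x → x* = 20.4783.
The loss is the area between SMC and demand from x* to x_m; with linear curves that's a triangle of height MEB(x_m).
DWL = ½ × 6.5497 × 15.0643 = 49.3333.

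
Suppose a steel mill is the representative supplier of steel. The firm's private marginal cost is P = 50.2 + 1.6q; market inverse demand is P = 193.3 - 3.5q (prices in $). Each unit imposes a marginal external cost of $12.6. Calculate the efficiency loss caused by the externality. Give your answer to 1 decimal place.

DWL = $15.6

Market equilibrium (private): 50.2 + 1.6q = 193.3 - 3.5q → q_m = 28.0588.
Social marginal cost = private MC + MEC = 62.8 + 1.6q.
Set SMC = demand: 62.8 + 1.6q = 193.3 - 3.5q → q* = 25.5882.
Between q* and q_m the wedge SMC − demand runs linearly from 0 to MEC(q_m), so the loss is a triangle.
DWL = ½ × 2.4706 × 12.6000 = 15.5648.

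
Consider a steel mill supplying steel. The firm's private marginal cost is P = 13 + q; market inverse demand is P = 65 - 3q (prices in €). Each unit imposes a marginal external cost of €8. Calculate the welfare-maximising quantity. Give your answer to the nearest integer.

Social marginal cost = private MC + MEC = 21 + q.
Set SMC = demand: 21 + q = 65 - 3q → q* = 11.0000.

q* = 11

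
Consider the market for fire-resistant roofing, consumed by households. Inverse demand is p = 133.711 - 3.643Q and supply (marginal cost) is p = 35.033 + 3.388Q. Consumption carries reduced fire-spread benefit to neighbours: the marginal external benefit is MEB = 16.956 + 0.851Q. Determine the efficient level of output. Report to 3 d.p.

Q* = 18.711

Social marginal benefit = demand + MEB = 150.667 - 2.792Q.
Set SMB = MC: 150.667 - 2.792Q = 35.033 + 3.388Q → Q* = 18.7110.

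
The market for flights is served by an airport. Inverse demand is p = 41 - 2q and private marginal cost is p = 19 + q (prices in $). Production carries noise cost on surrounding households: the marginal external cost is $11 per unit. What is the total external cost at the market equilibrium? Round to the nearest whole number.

Market equilibrium (private): 19 + q = 41 - 2q → q_m = 7.3333.
Total external cost = MEC × q_m = 11 × 7.3333 = 80.6663.

$81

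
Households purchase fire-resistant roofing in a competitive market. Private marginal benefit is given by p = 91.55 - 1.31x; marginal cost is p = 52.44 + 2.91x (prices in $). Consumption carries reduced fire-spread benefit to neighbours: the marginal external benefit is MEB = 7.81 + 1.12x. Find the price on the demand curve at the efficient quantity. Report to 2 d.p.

P = $71.72

Social marginal benefit = demand + MEB = 99.36 - 0.19x.
Set SMB = MC: 99.36 - 0.19x = 52.44 + 2.91x → x* = 15.1355.
Consumer price on the demand curve at x*: 91.55 − 1.31×15.1355 = 71.7225.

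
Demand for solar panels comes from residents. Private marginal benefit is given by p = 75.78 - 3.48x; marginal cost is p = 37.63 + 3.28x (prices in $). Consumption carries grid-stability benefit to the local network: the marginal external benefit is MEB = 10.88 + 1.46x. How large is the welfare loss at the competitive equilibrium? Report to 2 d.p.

DWL = $34.49

Market equilibrium (private): 37.63 + 3.28x = 75.78 - 3.48x → x_m = 5.6435.
Social marginal benefit = demand + MEB = 86.66 - 2.02x.
Set SMB = MC: 86.66 - 2.02x = 37.63 + 3.28x → x* = 9.2509.
Height of the DWL triangle at x_m is SMB(x_m) − MC(x_m) = MEB(x_m) = 19.1195.
DWL = ½ × 3.6074 × 19.1195 = 34.4858.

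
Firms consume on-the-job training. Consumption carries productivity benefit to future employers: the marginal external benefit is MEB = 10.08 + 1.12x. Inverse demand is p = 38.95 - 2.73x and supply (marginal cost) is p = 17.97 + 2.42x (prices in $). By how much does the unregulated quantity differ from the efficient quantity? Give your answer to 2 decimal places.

Market equilibrium (private): 17.97 + 2.42x = 38.95 - 2.73x → x_m = 4.0738.
Social marginal benefit = demand + MEB = 49.03 - 1.61x.
Set SMB = MC: 49.03 - 1.61x = 17.97 + 2.42x → x* = 7.7072.
Gap = |4.0738 − 7.7072| = 3.6334.

3.63 units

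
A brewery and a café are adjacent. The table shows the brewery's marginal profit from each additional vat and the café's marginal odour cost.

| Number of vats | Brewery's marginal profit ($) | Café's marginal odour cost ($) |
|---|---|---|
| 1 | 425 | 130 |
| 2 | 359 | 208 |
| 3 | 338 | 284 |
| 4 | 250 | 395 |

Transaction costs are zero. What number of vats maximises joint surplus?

3

Bargaining reaches the level where marginal profit last exceeds marginal odour cost.
That holds through level 3 (338 ≥ 284) but not at 4 (250 < 395).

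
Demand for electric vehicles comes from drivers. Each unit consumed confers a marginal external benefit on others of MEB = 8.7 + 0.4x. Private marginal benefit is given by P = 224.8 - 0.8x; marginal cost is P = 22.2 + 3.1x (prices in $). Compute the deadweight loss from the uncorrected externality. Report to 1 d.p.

Market equilibrium (private): 22.2 + 3.1x = 224.8 - 0.8x → x_m = 51.9487.
Social marginal benefit = demand + MEB = 233.5 - 0.4x.
Set SMB = MC: 233.5 - 0.4x = 22.2 + 3.1x → x* = 60.3714.
Height of the DWL triangle at x_m is SMB(x_m) − MC(x_m) = MEB(x_m) = 29.4795.
DWL = ½ × 8.4227 × 29.4795 = 124.1485.

DWL = $124.1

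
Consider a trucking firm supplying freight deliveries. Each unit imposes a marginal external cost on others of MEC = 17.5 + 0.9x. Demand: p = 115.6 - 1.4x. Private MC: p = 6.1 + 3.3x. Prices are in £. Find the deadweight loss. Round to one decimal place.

DWL = £132.1

Market equilibrium (private): 6.1 + 3.3x = 115.6 - 1.4x → x_m = 23.2979.
Social marginal cost = private MC + MEC = 23.6 + 4.2x.
Set SMC = demand: 23.6 + 4.2x = 115.6 - 1.4x → x* = 16.4286.
Height of the DWL triangle at x_m is SMC(x_m) − demand(x_m) = MEC(x_m) = 38.4681.
DWL = ½ × 6.8693 × 38.4681 = 132.1245.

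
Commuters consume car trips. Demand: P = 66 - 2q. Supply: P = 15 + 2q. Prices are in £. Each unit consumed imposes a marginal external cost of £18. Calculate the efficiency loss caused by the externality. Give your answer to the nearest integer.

Market equilibrium (private): 15 + 2q = 66 - 2q → q_m = 12.7500.
Social marginal benefit = demand − MEC = 48 - 2q.
Set SMB = MC: 48 - 2q = 15 + 2q → q* = 8.2500.
Height of the DWL triangle at q_m is MC(q_m) − SMB(q_m) = MEC(q_m) = 18.0000.
DWL = ½ × 4.5000 × 18.0000 = 40.5000.

DWL = £41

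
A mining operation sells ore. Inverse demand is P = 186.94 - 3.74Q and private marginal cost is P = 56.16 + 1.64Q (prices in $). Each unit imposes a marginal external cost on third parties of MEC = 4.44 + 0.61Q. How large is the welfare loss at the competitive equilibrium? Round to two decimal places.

Market equilibrium (private): 56.16 + 1.64Q = 186.94 - 3.74Q → Q_m = 24.3086.
Social marginal cost = private MC + MEC = 60.60 + 2.25Q.
Set SMC = demand: 60.60 + 2.25Q = 186.94 - 3.74Q → Q* = 21.0918.
Height of the DWL triangle at Q_m is SMC(Q_m) − demand(Q_m) = MEC(Q_m) = 19.2682.
DWL = ½ × 3.2168 × 19.2682 = 30.9910.

DWL = $30.99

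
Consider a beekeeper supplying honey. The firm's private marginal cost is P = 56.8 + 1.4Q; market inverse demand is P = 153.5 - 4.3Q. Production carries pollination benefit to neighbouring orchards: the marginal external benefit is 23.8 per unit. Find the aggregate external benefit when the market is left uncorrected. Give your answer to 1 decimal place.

403.8

Market equilibrium (private): 56.8 + 1.4Q = 153.5 - 4.3Q → Q_m = 16.9649.
Total external benefit = MEB × Q_m = 23.8 × 16.9649 = 403.7646.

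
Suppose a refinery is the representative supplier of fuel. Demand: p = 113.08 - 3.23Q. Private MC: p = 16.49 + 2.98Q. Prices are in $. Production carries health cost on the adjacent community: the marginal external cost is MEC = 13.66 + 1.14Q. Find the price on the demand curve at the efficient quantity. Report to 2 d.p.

P = $76.64

Social marginal cost = private MC + MEC = 30.15 + 4.12Q.
Set SMC = demand: 30.15 + 4.12Q = 113.08 - 3.23Q → Q* = 11.2830.
Consumer price on the demand curve at Q*: 113.08 − 3.23×11.2830 = 76.6359.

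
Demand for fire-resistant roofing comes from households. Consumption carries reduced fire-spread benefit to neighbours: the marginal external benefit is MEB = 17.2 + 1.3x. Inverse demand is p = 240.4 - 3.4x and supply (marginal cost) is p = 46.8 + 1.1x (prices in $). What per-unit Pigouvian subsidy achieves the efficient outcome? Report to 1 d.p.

subsidy = $102.8 per unit

Social marginal benefit = demand + MEB = 257.6 - 2.1x.
Set SMB = MC: 257.6 - 2.1x = 46.8 + 1.1x → x* = 65.8750.
The Pigouvian subsidy equals MEB at x*: 17.2 + 1.3×65.8750 = 102.8375.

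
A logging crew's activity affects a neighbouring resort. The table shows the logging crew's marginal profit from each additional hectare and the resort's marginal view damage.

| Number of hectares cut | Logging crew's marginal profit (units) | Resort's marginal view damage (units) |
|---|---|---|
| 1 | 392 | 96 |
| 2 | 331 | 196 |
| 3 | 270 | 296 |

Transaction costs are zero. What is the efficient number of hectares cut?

Bargaining reaches the level where marginal profit last exceeds marginal view damage.
That holds through level 2 (331 ≥ 196) but not at 3 (270 < 296).

2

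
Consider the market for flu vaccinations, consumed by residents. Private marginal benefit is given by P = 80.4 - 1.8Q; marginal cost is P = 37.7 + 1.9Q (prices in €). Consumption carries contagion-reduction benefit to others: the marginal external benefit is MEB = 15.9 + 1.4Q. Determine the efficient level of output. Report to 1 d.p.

Social marginal benefit = demand + MEB = 96.3 - 0.4Q.
Set SMB = MC: 96.3 - 0.4Q = 37.7 + 1.9Q → Q* = 25.4783.

Q* = 25.5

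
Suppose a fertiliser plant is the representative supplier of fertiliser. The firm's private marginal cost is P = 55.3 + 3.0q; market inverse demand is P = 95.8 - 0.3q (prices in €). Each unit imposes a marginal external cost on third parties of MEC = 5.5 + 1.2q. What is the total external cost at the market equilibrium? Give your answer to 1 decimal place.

€157.9

Market equilibrium (private): 55.3 + 3.0q = 95.8 - 0.3q → q_m = 12.2727.
Total external cost = ∫₀^{q_m} (5.5 + 1.2q) dq = 5.5×12.2727 + ½×1.2×12.2727² = 157.8713.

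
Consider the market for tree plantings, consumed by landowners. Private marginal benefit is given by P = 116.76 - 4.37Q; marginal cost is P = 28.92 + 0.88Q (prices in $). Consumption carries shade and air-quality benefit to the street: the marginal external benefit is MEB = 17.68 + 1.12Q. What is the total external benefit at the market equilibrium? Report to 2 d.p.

Market equilibrium (private): 28.92 + 0.88Q = 116.76 - 4.37Q → Q_m = 16.7314.
Total external benefit = ∫₀^{Q_m} (17.68 + 1.12Q) dQ = 17.68×16.7314 + ½×1.12×16.7314² = 452.5774.

$452.58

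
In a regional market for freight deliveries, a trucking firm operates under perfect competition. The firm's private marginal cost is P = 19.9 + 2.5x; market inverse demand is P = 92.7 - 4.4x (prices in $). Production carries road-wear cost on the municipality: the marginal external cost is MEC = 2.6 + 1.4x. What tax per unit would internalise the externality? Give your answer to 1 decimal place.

Social marginal cost = private MC + MEC = 22.5 + 3.9x.
Set SMC = demand: 22.5 + 3.9x = 92.7 - 4.4x → x* = 8.4578.
The Pigouvian tax equals MEC at x*: 2.6 + 1.4×8.4578 = 14.4409.

tax = $14.4 per unit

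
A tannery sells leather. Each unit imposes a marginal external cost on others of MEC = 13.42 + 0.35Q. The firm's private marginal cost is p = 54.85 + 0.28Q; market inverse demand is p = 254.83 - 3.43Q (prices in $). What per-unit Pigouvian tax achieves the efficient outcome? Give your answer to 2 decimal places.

tax = $29.50 per unit

Social marginal cost = private MC + MEC = 68.27 + 0.63Q.
Set SMC = demand: 68.27 + 0.63Q = 254.83 - 3.43Q → Q* = 45.9507.
The Pigouvian tax equals MEC at Q*: 13.42 + 0.35×45.9507 = 29.5027.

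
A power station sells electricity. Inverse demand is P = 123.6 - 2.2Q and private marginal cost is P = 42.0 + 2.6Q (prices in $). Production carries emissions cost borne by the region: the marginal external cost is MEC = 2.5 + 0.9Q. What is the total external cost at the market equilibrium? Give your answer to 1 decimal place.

$172.6

Market equilibrium (private): 42.0 + 2.6Q = 123.6 - 2.2Q → Q_m = 17.0000.
Total external cost = ∫₀^{Q_m} (2.5 + 0.9Q) dQ = 2.5×17.0000 + ½×0.9×17.0000² = 172.5500.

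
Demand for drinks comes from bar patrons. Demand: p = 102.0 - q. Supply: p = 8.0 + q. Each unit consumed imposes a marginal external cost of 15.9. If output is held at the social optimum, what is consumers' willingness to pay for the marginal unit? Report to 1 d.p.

P = 63.0

Social marginal benefit = demand − MEC = 86.1 - q.
Set SMB = MC: 86.1 - q = 8.0 + q → q* = 39.0500.
Consumer price on the demand curve at q*: 102.0 − 1.0×39.0500 = 62.9500.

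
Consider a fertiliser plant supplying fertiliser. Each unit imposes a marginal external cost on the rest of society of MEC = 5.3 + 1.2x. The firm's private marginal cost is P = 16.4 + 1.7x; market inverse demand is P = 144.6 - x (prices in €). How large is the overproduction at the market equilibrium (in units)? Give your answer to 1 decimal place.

Market equilibrium (private): 16.4 + 1.7x = 144.6 - x → x_m = 47.4815.
Social marginal cost = private MC + MEC = 21.7 + 2.9x.
Set SMC = demand: 21.7 + 2.9x = 144.6 - x → x* = 31.5128.
Gap = |47.4815 − 31.5128| = 15.9687.

16.0 units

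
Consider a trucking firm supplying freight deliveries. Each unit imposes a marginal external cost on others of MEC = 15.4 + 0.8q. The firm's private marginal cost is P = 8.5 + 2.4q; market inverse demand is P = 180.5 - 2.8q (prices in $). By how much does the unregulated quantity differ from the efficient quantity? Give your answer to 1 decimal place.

Market equilibrium (private): 8.5 + 2.4q = 180.5 - 2.8q → q_m = 33.0769.
Social marginal cost = private MC + MEC = 23.9 + 3.2q.
Set SMC = demand: 23.9 + 3.2q = 180.5 - 2.8q → q* = 26.1000.
Gap = |33.0769 − 26.1000| = 6.9769.

7.0 units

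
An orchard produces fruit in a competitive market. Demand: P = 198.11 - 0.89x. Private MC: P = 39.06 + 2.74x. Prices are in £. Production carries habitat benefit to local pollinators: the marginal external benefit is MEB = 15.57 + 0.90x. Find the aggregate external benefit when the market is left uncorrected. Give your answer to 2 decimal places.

£1546.11

Market equilibrium (private): 39.06 + 2.74x = 198.11 - 0.89x → x_m = 43.8154.
Total external benefit = ∫₀^{x_m} (15.57 + 0.90x) dx = 15.57×43.8154 + ½×0.90×43.8154² = 1546.1110.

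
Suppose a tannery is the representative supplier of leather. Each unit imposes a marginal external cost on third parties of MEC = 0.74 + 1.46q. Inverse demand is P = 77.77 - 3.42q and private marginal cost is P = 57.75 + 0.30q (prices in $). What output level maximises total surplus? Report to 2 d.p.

Social marginal cost = private MC + MEC = 58.49 + 1.76q.
Set SMC = demand: 58.49 + 1.76q = 77.77 - 3.42q → q* = 3.7220.

q* = 3.72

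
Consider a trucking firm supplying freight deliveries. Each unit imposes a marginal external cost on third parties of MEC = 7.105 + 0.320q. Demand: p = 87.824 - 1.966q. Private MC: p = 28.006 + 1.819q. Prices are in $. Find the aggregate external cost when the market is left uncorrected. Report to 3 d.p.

Market equilibrium (private): 28.006 + 1.819q = 87.824 - 1.966q → q_m = 15.8040.
Total external cost = ∫₀^{q_m} (7.105 + 0.320q) dq = 7.105×15.8040 + ½×0.320×15.8040² = 152.2500.

$152.250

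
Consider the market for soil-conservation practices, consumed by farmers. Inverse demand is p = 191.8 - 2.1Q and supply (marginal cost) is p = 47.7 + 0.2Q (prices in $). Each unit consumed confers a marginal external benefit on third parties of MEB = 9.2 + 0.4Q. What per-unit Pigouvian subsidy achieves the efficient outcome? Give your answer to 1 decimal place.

Social marginal benefit = demand + MEB = 201.0 - 1.7Q.
Set SMB = MC: 201.0 - 1.7Q = 47.7 + 0.2Q → Q* = 80.6842.
The Pigouvian subsidy equals MEB at Q*: 9.2 + 0.4×80.6842 = 41.4737.

subsidy = $41.5 per unit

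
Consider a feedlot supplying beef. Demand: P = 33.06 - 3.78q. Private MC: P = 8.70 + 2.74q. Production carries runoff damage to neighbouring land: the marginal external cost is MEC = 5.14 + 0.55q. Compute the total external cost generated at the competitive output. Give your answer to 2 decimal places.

23.04

Market equilibrium (private): 8.70 + 2.74q = 33.06 - 3.78q → q_m = 3.7362.
Total external cost = ∫₀^{q_m} (5.14 + 0.55q) dq = 5.14×3.7362 + ½×0.55×3.7362² = 23.0428.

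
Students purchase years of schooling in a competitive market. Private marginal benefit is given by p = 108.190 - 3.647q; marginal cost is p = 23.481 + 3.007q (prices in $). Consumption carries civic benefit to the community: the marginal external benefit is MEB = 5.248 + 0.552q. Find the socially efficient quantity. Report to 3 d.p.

Social marginal benefit = demand + MEB = 113.438 - 3.095q.
Set SMB = MC: 113.438 - 3.095q = 23.481 + 3.007q → q* = 14.7422.

q* = 14.742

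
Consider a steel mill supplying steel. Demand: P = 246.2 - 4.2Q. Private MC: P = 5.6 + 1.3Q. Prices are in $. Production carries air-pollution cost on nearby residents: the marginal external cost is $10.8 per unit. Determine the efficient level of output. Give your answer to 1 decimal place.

Q* = 41.8

Social marginal cost = private MC + MEC = 16.4 + 1.3Q.
Set SMC = demand: 16.4 + 1.3Q = 246.2 - 4.2Q → Q* = 41.7818.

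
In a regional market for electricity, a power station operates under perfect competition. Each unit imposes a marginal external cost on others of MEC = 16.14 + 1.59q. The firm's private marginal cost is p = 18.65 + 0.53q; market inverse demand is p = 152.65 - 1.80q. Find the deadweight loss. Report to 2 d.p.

DWL = 1476.26

Market equilibrium (private): 18.65 + 0.53q = 152.65 - 1.80q → q_m = 57.5107.
Social marginal cost = private MC + MEC = 34.79 + 2.12q.
Set SMC = demand: 34.79 + 2.12q = 152.65 - 1.80q → q* = 30.0663.
The welfare-loss triangle has base |q_m − q*| and height MEC(q_m) (the vertical gap between SMC and demand is zero at q* and MEC at q_m).
DWL = ½ × 27.4444 × 107.5821 = 1476.2631.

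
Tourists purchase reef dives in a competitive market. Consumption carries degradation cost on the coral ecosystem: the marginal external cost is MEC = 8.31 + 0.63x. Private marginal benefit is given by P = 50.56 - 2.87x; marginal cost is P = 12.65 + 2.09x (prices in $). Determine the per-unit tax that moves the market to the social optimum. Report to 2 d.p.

Social marginal benefit = demand − MEC = 42.25 - 3.50x.
Set SMB = MC: 42.25 - 3.50x = 12.65 + 2.09x → x* = 5.2952.
The Pigouvian tax equals MEC at x*: 8.31 + 0.63×5.2952 = 11.6460.

tax = $11.65 per unit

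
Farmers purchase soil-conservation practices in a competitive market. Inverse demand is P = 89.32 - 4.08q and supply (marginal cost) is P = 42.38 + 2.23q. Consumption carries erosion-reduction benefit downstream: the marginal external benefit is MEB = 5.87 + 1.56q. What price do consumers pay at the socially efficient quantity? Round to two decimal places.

P = 43.96

Social marginal benefit = demand + MEB = 95.19 - 2.52q.
Set SMB = MC: 95.19 - 2.52q = 42.38 + 2.23q → q* = 11.1179.
Consumer price on the demand curve at q*: 89.32 − 4.08×11.1179 = 43.9590.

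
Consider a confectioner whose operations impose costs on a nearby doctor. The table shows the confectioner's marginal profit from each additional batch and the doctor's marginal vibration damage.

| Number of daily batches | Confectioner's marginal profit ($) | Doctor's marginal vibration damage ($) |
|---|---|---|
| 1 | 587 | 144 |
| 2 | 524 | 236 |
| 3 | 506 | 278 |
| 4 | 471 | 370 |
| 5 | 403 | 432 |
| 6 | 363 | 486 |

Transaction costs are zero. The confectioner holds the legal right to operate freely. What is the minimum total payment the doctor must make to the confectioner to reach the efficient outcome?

Left alone the confectioner would choose level 6 (marginal profit stays positive).
Efficient level: k* = 4 (marginal profit ≥ marginal vibration damage through 4).
The doctor must at least cover the confectioner's forgone profit from cutting 6→4: 403 + 363 = 766.

$766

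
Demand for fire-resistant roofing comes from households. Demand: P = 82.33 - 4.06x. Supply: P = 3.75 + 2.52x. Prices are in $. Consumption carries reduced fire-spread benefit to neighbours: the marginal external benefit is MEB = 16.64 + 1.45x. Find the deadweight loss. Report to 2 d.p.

Market equilibrium (private): 3.75 + 2.52x = 82.33 - 4.06x → x_m = 11.9422.
Social marginal benefit = demand + MEB = 98.97 - 2.61x.
Set SMB = MC: 98.97 - 2.61x = 3.75 + 2.52x → x* = 18.5614.
Between x* and x_m the wedge SMB − MC runs linearly from 0 to MEB(x_m), so the loss is a triangle.
DWL = ½ × 6.6192 × 33.9563 = 112.3818.

DWL = $112.38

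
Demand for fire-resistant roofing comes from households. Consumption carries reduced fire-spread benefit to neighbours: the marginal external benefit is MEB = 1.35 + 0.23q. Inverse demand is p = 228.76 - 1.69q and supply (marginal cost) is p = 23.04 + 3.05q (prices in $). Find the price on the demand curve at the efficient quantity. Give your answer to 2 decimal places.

P = $151.17

Social marginal benefit = demand + MEB = 230.11 - 1.46q.
Set SMB = MC: 230.11 - 1.46q = 23.04 + 3.05q → q* = 45.9135.
Consumer price on the demand curve at q*: 228.76 − 1.69×45.9135 = 151.1662.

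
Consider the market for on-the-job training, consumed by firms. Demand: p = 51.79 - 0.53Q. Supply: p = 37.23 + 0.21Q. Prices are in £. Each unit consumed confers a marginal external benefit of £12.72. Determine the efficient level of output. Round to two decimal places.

Social marginal benefit = demand + MEB = 64.51 - 0.53Q.
Set SMB = MC: 64.51 - 0.53Q = 37.23 + 0.21Q → Q* = 36.8649.

Q* = 36.86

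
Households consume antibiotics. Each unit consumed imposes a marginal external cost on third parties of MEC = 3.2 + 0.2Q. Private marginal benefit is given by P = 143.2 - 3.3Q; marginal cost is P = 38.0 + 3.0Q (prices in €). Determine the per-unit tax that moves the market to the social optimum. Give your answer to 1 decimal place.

Social marginal benefit = demand − MEC = 140.0 - 3.5Q.
Set SMB = MC: 140.0 - 3.5Q = 38.0 + 3.0Q → Q* = 15.6923.
The Pigouvian tax equals MEC at Q*: 3.2 + 0.2×15.6923 = 6.3385.

tax = €6.3 per unit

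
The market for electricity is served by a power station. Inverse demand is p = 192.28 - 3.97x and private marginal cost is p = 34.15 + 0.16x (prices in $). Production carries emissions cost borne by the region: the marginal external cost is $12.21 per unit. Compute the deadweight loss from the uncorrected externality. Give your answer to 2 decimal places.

DWL = $18.05

Market equilibrium (private): 34.15 + 0.16x = 192.28 - 3.97x → x_m = 38.2881.
Social marginal cost = private MC + MEC = 46.36 + 0.16x.
Set SMC = demand: 46.36 + 0.16x = 192.28 - 3.97x → x* = 35.3317.
The loss is the area between SMC and demand from x* to x_m; with linear curves that's a triangle of height MEC(x_m).
DWL = ½ × 2.9564 × 12.2100 = 18.0488.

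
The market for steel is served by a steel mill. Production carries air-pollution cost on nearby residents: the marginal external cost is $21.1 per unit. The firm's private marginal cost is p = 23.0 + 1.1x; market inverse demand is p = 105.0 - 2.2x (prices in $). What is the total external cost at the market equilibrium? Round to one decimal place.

Market equilibrium (private): 23.0 + 1.1x = 105.0 - 2.2x → x_m = 24.8485.
Total external cost = MEC × x_m = 21.1 × 24.8485 = 524.3034.

$524.3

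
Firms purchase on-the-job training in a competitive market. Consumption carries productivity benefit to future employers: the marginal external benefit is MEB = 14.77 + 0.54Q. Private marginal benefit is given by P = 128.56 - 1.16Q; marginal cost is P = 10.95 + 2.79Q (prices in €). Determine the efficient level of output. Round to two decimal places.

Q* = 38.82

Social marginal benefit = demand + MEB = 143.33 - 0.62Q.
Set SMB = MC: 143.33 - 0.62Q = 10.95 + 2.79Q → Q* = 38.8211.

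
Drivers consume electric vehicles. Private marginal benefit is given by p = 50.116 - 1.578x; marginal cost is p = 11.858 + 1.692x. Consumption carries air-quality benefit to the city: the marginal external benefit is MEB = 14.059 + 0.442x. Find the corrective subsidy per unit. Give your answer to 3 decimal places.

Social marginal benefit = demand + MEB = 64.175 - 1.136x.
Set SMB = MC: 64.175 - 1.136x = 11.858 + 1.692x → x* = 18.4996.
The Pigouvian subsidy equals MEB at x*: 14.059 + 0.442×18.4996 = 22.2358.

subsidy = 22.236 per unit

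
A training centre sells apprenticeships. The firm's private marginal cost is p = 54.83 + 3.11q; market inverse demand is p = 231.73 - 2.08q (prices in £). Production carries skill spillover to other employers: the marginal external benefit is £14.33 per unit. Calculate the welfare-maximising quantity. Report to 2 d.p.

Social marginal cost = private MC − MEB = 40.50 + 3.11q.
Set SMC = demand: 40.50 + 3.11q = 231.73 - 2.08q → q* = 36.8459.

q* = 36.85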